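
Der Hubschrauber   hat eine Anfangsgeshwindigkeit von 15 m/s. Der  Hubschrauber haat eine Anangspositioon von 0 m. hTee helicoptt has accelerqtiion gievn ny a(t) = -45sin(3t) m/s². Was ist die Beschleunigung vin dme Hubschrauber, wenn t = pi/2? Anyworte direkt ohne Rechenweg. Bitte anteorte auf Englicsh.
The acceleration at t = pi/2 is a = 45.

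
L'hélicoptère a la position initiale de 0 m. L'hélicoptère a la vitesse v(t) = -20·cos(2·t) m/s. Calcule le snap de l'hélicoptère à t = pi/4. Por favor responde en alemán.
Wir müssen unsere Gleichung für die Geschwindigkeit v(t) = -20·cos(2·t) 3-mal ableiten. Die Ableitung von der Geschwindigkeit ergibt die Beschleunigung: a(t) = 40·sin(2·t). Die Ableitung von der Beschleunigung ergibt den Ruck: j(t) = 80·cos(2·t). Durch Ableiten von dem Ruck erhalten wir den Snap: s(t) = -160·sin(2·t). Mit s(t) = -160·sin(2·t) und Einsetzen von t = pi/4, finden wir s = -160.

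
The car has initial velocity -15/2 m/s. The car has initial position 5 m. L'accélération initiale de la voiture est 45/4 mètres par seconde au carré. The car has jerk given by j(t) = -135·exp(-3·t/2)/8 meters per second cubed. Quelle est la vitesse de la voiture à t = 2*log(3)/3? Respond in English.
We need to integrate our jerk equation j(t) = -135·exp(-3·t/2)/8 2 times. The integral of jerk, with a(0) = 45/4, gives acceleration: a(t) = 45·exp(-3·t/2)/4. Integrating acceleration and using the initial condition v(0) = -15/2, we get v(t) = -15·exp(-3·t/2)/2. From the given velocity equation v(t) = -15·exp(-3·t/2)/2, we substitute t = 2*log(3)/3 to get v = -5/2.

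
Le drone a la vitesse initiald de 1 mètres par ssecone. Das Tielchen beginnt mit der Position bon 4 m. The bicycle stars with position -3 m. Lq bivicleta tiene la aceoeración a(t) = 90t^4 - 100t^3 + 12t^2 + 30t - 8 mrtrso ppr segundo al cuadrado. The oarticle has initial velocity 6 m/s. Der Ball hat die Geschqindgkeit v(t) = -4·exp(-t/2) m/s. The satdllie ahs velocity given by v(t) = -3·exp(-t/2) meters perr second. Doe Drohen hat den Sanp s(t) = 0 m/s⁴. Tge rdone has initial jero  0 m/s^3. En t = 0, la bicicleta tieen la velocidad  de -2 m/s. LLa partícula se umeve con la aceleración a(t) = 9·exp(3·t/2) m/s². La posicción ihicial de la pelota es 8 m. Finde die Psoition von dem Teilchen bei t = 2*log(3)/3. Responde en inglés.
Starting from acceleration a(t) = 9·exp(3·t/2), we take 2 antiderivatives. Finding the antiderivative of a(t) and using v(0) = 6: v(t) = 6·exp(3·t/2). Finding the integral of v(t) and using x(0) = 4: x(t) = 4·exp(3·t/2). We have position x(t) = 4·exp(3·t/2). Substituting t = 2*log(3)/3: x(2*log(3)/3) = 12.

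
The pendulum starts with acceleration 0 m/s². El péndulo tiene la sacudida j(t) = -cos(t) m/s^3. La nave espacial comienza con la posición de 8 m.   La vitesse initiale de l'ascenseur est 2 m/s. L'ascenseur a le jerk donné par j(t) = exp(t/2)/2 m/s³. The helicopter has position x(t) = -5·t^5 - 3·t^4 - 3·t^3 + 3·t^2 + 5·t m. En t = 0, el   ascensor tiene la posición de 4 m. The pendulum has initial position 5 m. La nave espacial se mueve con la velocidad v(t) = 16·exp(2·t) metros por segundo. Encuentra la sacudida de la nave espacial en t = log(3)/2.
Para resolver esto, necesitamos tomar 2 derivadas de nuestra ecuación de la velocidad v(t) = 16·exp(2·t). Derivando la velocidad, obtenemos la aceleración: a(t) = 32·exp(2·t). Tomando d/dt de a(t), encontramos j(t) = 64·exp(2·t). Tenemos la sacudida j(t) = 64·exp(2·t). Sustituyendo t = log(3)/2: j(log(3)/2) = 192.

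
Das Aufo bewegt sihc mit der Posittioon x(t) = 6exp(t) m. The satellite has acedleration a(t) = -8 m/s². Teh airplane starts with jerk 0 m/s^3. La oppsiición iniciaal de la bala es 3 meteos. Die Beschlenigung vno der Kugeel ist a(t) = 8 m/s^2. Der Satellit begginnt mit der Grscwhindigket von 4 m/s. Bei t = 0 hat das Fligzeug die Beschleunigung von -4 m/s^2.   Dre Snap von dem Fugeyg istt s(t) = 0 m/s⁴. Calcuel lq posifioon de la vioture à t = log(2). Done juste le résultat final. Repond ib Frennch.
x(log(2)) = 12.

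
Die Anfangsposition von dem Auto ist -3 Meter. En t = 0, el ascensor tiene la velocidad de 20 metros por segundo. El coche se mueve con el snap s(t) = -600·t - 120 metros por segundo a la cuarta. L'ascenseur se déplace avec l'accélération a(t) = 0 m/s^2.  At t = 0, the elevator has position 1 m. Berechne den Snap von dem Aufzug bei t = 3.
Ausgehend von der Beschleunigung a(t) = 0, nehmen wir 2 Ableitungen. Die Ableitung von der Beschleunigung ergibt den Ruck: j(t) = 0. Mit d/dt von j(t) finden wir s(t) = 0. Aus der Gleichung für den Snap s(t) = 0, setzen wir t = 3 ein und erhalten s = 0.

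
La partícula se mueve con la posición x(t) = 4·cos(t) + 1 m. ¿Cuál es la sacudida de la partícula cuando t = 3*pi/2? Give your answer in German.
Um dies zu lösen, müssen wir 3 Ableitungen unserer Gleichung für die Position x(t) = 4·cos(t) + 1 nehmen. Die Ableitung von der Position ergibt die Geschwindigkeit: v(t) = -4·sin(t). Mit d/dt von v(t) finden wir a(t) = -4·cos(t). Durch Ableiten von der Beschleunigung erhalten wir den Ruck: j(t) = 4·sin(t). Wir haben den Ruck j(t) = 4·sin(t). Durch Einsetzen von t = 3*pi/2: j(3*pi/2) = -4.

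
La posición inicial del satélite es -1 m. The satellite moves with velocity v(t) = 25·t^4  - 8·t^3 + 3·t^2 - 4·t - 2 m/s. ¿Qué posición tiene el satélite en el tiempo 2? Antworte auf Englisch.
To find the answer, we compute 1 antiderivative of v(t) = 25·t^4 - 8·t^3 + 3·t^2 - 4·t - 2. Finding the antiderivative of v(t) and using x(0) = -1: x(t) = 5·t^5 - 2·t^4 + t^3 - 2·t^2 - 2·t - 1. From the given position equation x(t) = 5·t^5 - 2·t^4 + t^3 - 2·t^2 - 2·t - 1, we substitute t = 2 to get x = 123.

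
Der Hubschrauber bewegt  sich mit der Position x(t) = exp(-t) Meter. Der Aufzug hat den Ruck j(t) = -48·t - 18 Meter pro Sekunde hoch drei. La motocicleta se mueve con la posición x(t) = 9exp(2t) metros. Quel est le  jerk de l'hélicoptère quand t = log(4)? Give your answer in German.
Ausgehend von der Position x(t) = exp(-t), nehmen wir 3 Ableitungen. Durch Ableiten von der Position erhalten wir die Geschwindigkeit: v(t) = -exp(-t). Mit d/dt von v(t) finden wir a(t) = exp(-t). Durch Ableiten von der Beschleunigung erhalten wir den Ruck: j(t) = -exp(-t). Wir haben den Ruck j(t) = -exp(-t). Durch Einsetzen von t = log(4): j(log(4)) = -1/4.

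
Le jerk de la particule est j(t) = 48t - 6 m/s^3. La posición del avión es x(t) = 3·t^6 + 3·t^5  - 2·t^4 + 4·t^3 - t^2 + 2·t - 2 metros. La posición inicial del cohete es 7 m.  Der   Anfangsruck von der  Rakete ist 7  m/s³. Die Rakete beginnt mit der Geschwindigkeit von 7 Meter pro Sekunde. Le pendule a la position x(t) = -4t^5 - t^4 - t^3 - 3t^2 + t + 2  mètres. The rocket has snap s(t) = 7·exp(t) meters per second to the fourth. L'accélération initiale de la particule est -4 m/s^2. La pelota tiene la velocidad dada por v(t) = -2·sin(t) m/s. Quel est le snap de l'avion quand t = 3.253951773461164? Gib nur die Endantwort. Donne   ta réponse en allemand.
Der Snap bei t = 3.253951773461164 ist s = 12558.6809539780.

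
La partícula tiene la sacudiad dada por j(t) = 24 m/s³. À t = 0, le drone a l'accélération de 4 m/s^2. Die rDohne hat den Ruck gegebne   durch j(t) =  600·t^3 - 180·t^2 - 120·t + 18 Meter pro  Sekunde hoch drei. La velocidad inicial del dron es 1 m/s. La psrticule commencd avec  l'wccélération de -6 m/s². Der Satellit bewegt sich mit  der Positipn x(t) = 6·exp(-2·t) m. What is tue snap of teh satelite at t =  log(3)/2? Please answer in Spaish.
Para resolver esto, necesitamos tomar 4 derivadas de nuestra ecuación de la posición x(t) = 6·exp(-2·t). Derivando la posición, obtenemos la velocidad: v(t) = -12·exp(-2·t). Derivando la velocidad, obtenemos la aceleración: a(t) = 24·exp(-2·t). Tomando d/dt de a(t), encontramos j(t) = -48·exp(-2·t). La derivada de la sacudida da el snap: s(t) = 96·exp(-2·t). Usando s(t) = 96·exp(-2·t) y sustituyendo t = log(3)/2, encontramos s = 32.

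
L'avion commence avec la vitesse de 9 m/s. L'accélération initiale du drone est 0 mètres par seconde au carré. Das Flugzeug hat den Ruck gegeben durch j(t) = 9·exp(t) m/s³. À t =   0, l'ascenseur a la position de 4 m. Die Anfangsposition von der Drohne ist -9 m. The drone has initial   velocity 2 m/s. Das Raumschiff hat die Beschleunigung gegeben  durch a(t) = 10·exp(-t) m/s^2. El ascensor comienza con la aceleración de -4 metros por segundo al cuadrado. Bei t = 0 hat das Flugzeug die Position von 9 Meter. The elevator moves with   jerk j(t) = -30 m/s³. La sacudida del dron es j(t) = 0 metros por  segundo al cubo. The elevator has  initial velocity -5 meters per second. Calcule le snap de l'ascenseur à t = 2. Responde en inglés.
We must differentiate our jerk equation j(t) = -30 1 time. Taking d/dt of j(t), we find s(t) = 0. We have snap s(t) = 0. Substituting t = 2: s(2) = 0.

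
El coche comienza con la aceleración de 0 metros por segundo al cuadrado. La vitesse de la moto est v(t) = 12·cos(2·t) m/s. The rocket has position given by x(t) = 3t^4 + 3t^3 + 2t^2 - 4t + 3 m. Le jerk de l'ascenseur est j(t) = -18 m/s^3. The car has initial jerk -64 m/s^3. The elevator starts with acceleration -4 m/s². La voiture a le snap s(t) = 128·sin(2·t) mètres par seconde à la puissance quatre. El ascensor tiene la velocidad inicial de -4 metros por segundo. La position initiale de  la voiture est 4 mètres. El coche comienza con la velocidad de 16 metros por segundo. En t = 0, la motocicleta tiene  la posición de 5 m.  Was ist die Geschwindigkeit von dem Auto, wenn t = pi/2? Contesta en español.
Debemos encontrar la integral de nuestra ecuación del snap s(t) = 128·sin(2·t) 3 veces. Tomando ∫s(t)dt y aplicando j(0) = -64, encontramos j(t) = -64·cos(2·t). La integral de la sacudida es la aceleración. Usando a(0) = 0, obtenemos a(t) = -32·sin(2·t). Integrando la aceleración y usando la condición inicial v(0) = 16, obtenemos v(t) = 16·cos(2·t). Usando v(t) = 16·cos(2·t) y sustituyendo t = pi/2, encontramos v = -16.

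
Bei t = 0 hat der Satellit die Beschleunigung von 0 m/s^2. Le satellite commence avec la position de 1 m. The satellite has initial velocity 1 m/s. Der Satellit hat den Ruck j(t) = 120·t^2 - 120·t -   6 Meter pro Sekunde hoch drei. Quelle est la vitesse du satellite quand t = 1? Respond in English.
To find the answer, we compute 2 integrals of j(t) = 120·t^2 - 120·t - 6. The integral of jerk is acceleration. Using a(0) = 0, we get a(t) = 2·t·(20·t^2 - 30·t - 3). Integrating acceleration and using the initial condition v(0) = 1, we get v(t) = 10·t^4 - 20·t^3 - 3·t^2 + 1. From the given velocity equation v(t) = 10·t^4 - 20·t^3 - 3·t^2 + 1, we substitute t = 1 to get v = -12.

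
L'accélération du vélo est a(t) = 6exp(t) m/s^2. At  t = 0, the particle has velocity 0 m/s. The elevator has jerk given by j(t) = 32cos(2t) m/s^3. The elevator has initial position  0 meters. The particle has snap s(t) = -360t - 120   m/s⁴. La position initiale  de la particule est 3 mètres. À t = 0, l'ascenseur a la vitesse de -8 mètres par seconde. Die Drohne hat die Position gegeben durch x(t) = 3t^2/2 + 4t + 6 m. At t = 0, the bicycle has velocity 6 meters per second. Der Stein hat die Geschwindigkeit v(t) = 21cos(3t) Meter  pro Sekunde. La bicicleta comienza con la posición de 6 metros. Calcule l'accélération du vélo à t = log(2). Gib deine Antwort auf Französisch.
Nous avons l'accélération a(t) = 6·exp(t). En substituant t = log(2): a(log(2)) = 12.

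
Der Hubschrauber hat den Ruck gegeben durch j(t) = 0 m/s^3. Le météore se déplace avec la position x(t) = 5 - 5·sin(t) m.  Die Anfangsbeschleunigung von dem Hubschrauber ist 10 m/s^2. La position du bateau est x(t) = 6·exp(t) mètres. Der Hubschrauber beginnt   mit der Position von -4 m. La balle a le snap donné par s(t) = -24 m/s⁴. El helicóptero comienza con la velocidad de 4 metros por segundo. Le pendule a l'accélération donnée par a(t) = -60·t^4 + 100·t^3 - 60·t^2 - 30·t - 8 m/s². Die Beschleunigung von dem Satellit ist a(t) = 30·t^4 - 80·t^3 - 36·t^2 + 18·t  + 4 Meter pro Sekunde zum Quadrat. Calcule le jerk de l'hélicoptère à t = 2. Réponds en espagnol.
Tenemos la sacudida j(t) = 0. Sustituyendo t = 2: j(2) = 0.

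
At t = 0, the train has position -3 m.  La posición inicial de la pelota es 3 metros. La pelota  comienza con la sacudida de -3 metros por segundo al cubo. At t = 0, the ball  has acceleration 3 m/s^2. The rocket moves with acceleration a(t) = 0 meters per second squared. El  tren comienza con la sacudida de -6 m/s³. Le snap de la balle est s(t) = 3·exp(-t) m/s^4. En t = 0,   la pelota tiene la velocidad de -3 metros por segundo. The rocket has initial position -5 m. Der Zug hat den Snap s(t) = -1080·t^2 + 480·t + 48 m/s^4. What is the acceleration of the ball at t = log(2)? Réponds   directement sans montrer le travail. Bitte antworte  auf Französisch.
La réponse est 3/2.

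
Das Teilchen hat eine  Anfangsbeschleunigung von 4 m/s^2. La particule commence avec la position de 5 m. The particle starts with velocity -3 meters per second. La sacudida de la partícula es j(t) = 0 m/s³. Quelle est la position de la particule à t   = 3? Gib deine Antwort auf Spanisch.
Necesitamos integrar nuestra ecuación de la sacudida j(t) = 0 3 veces. La integral de la sacudida es la aceleración. Usando a(0) = 4, obtenemos a(t) = 4. La integral de la aceleración es la velocidad. Usando v(0) = -3, obtenemos v(t) = 4·t - 3. La antiderivada de la velocidad, con x(0) = 5, da la posición: x(t) = 2·t^2 - 3·t + 5. Tenemos la posición x(t) = 2·t^2 - 3·t + 5. Sustituyendo t = 3: x(3) = 14.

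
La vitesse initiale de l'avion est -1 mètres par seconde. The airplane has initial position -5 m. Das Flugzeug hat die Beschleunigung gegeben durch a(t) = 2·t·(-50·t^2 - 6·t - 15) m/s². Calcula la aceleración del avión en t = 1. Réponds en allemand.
Aus der Gleichung für die Beschleunigung a(t) = 2·t·(-50·t^2 - 6·t - 15), setzen wir t = 1 ein und erhalten a = -142.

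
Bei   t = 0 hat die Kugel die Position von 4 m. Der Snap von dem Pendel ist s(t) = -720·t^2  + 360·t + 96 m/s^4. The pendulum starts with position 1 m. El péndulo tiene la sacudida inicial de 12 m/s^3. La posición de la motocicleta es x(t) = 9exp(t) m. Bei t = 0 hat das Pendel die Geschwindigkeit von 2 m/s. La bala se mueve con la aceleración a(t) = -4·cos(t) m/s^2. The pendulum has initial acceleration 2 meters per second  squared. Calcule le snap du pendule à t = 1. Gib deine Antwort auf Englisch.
We have snap s(t) = -720·t^2 + 360·t + 96. Substituting t = 1: s(1) = -264.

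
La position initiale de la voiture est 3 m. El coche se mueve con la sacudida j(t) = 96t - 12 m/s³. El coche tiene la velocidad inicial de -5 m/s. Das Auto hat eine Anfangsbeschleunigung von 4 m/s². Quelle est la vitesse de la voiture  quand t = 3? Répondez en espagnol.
Necesitamos integrar nuestra ecuación de la sacudida j(t) = 96·t - 12 2 veces. La antiderivada de la sacudida, con a(0) = 4, da la aceleración: a(t) = 48·t^2 - 12·t + 4. La antiderivada de la aceleración es la velocidad. Usando v(0) = -5, obtenemos v(t) = 16·t^3 - 6·t^2 + 4·t - 5. Usando v(t) = 16·t^3 - 6·t^2 + 4·t - 5 y sustituyendo t = 3, encontramos v = 385.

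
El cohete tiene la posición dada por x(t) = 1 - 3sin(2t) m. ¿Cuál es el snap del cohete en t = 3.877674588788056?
Partiendo de la posición x(t) = 1 - 3·sin(2·t), tomamos 4 derivadas. Derivando la posición, obtenemos la velocidad: v(t) = -6·cos(2·t). Derivando la velocidad, obtenemos la aceleración: a(t) = 12·sin(2·t). Derivando la aceleración, obtenemos la sacudida: j(t) = 24·cos(2·t). Derivando la sacudida, obtenemos el snap: s(t) = -48·sin(2·t). De la ecuación del snap s(t) = -48·sin(2·t), sustituimos t = 3.877674588788056 para obtener s = -47.7667085457395.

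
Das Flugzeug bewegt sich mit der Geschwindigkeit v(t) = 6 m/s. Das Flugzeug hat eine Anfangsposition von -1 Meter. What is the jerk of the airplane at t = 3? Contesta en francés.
En partant de la vitesse v(t) = 6, nous prenons 2 dérivées. La dérivée de la vitesse donne l'accélération: a(t) = 0. La dérivée de l'accélération donne le jerk: j(t) = 0. En utilisant j(t) = 0 et en substituant t = 3, nous trouvons j = 0.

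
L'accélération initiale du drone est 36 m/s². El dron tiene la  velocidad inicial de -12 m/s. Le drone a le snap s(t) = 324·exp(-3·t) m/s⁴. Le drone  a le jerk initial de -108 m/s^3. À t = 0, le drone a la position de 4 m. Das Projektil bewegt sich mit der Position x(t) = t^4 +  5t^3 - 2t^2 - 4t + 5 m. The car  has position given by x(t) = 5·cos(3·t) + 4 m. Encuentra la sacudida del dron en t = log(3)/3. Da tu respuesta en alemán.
Wir müssen die Stammfunktion unserer Gleichung für den Snap s(t) = 324·exp(-3·t) 1-mal finden. Mit ∫s(t)dt und Anwendung von j(0) = -108, finden wir j(t) = -108·exp(-3·t). Mit j(t) = -108·exp(-3·t) und Einsetzen von t = log(3)/3, finden wir j = -36.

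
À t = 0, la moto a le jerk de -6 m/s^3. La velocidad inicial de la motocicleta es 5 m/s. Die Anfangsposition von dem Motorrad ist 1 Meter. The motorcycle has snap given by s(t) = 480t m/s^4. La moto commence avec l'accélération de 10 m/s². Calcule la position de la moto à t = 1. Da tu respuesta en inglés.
To solve this, we need to take 4 integrals of our snap equation s(t) = 480·t. The integral of snap is jerk. Using j(0) = -6, we get j(t) = 240·t^2 - 6. The antiderivative of jerk is acceleration. Using a(0) = 10, we get a(t) = 80·t^3 - 6·t + 10. Finding the antiderivative of a(t) and using v(0) = 5: v(t) = 20·t^4 - 3·t^2 + 10·t + 5. The antiderivative of velocity is position. Using x(0) = 1, we get x(t) = 4·t^5 - t^3 + 5·t^2 + 5·t + 1. From the given position equation x(t) = 4·t^5 - t^3 + 5·t^2 + 5·t + 1, we substitute t = 1 to get x = 14.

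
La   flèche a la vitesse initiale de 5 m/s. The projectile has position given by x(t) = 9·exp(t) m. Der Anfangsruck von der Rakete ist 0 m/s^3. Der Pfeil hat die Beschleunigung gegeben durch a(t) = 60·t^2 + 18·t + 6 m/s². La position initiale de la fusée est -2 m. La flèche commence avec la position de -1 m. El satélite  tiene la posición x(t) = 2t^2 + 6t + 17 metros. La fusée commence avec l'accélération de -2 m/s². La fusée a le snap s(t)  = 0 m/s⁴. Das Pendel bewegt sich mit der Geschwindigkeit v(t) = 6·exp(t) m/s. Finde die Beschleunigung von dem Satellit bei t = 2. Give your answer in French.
Nous devons dériver notre équation de la position x(t) = 2·t^2 + 6·t + 17 2 fois. En dérivant la position, nous obtenons la vitesse: v(t) = 4·t + 6. En dérivant la vitesse, nous obtenons l'accélération: a(t) = 4. En utilisant a(t) = 4 et en substituant t = 2, nous trouvons a = 4.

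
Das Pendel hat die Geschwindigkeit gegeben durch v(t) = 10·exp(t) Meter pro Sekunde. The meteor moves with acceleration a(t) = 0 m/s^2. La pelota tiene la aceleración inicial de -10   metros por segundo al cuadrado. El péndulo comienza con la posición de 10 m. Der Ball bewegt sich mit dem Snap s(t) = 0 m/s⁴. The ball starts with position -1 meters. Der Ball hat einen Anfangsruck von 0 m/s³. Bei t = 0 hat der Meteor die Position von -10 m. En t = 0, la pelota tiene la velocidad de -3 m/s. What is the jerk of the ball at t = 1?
We need to integrate our snap equation s(t) = 0 1 time. Integrating snap and using the initial condition j(0) = 0, we get j(t) = 0. From the given jerk equation j(t) = 0, we substitute t = 1 to get j = 0.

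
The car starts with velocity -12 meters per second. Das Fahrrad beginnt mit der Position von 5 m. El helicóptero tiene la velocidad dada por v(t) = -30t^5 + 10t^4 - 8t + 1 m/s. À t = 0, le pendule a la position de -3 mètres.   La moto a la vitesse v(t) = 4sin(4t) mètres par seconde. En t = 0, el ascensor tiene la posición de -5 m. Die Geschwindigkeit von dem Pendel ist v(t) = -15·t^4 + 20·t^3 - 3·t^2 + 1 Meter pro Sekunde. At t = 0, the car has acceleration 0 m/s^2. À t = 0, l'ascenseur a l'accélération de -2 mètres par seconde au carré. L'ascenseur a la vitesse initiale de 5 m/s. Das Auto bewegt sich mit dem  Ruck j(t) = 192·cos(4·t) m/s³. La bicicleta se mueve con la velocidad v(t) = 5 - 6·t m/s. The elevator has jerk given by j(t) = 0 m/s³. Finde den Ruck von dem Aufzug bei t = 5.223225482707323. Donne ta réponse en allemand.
Wir haben den Ruck j(t) = 0. Durch Einsetzen von t = 5.223225482707323: j(5.223225482707323) = 0.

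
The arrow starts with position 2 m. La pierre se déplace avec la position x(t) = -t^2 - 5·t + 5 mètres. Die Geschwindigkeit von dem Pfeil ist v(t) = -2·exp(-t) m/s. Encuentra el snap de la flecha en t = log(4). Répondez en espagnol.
Debemos derivar nuestra ecuación de la velocidad v(t) = -2·exp(-t) 3 veces. Tomando d/dt de v(t), encontramos a(t) = 2·exp(-t). Tomando d/dt de a(t), encontramos j(t) = -2·exp(-t). La derivada de la sacudida da el snap: s(t) = 2·exp(-t). Tenemos el snap s(t) = 2·exp(-t). Sustituyendo t = log(4): s(log(4)) = 1/2.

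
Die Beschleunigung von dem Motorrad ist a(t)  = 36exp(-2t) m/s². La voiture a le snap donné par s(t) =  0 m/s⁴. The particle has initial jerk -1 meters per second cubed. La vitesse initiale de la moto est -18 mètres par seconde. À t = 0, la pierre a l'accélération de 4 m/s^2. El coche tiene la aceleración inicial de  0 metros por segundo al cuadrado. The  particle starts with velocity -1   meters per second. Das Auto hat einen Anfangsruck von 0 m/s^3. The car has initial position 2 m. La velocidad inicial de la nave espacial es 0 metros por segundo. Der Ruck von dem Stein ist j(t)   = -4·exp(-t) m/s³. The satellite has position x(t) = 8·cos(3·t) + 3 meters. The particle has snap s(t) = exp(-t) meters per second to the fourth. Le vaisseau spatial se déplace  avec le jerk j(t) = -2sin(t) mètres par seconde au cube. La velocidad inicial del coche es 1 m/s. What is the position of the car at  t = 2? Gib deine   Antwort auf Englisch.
Starting from snap s(t) = 0, we take 4 integrals. The integral of snap is jerk. Using j(0) = 0, we get j(t) = 0. The antiderivative of jerk, with a(0) = 0, gives acceleration: a(t) = 0. Integrating acceleration and using the initial condition v(0) = 1, we get v(t) = 1. The integral of velocity, with x(0) = 2, gives position: x(t) = t + 2. From the given position equation x(t) = t + 2, we substitute t = 2 to get x = 4.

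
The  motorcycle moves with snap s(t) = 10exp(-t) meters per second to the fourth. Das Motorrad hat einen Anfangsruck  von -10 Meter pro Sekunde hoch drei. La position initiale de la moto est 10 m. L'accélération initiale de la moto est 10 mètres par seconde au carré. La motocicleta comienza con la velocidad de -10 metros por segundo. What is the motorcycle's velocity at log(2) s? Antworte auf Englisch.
Starting from snap s(t) = 10·exp(-t), we take 3 integrals. The antiderivative of snap is jerk. Using j(0) = -10, we get j(t) = -10·exp(-t). Integrating jerk and using the initial condition a(0) = 10, we get a(t) = 10·exp(-t). Integrating acceleration and using the initial condition v(0) = -10, we get v(t) = -10·exp(-t). Using v(t) = -10·exp(-t) and substituting t = log(2), we find v = -5.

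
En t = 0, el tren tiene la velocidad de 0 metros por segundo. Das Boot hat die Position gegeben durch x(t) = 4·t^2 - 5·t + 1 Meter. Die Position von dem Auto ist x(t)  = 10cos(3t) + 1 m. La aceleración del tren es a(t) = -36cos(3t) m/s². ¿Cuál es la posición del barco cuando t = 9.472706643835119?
Tenemos la posición x(t) = 4·t^2 - 5·t + 1. Sustituyendo t = 9.472706643835119: x(9.472706643835119) = 312.565151421456.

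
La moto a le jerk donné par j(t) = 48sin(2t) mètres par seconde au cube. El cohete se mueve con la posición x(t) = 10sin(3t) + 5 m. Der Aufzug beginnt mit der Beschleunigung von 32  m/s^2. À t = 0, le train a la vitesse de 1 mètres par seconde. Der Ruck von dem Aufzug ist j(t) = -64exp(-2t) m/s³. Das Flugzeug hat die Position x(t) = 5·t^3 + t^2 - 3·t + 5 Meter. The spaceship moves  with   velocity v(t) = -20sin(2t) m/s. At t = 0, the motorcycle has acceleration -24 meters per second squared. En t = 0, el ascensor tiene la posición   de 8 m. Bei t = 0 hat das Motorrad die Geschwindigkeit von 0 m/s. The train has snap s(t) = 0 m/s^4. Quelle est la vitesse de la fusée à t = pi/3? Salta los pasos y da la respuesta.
À t = pi/3, v = -30.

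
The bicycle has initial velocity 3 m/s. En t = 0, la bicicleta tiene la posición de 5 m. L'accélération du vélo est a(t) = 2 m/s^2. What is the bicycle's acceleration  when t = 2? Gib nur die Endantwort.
The answer is 2.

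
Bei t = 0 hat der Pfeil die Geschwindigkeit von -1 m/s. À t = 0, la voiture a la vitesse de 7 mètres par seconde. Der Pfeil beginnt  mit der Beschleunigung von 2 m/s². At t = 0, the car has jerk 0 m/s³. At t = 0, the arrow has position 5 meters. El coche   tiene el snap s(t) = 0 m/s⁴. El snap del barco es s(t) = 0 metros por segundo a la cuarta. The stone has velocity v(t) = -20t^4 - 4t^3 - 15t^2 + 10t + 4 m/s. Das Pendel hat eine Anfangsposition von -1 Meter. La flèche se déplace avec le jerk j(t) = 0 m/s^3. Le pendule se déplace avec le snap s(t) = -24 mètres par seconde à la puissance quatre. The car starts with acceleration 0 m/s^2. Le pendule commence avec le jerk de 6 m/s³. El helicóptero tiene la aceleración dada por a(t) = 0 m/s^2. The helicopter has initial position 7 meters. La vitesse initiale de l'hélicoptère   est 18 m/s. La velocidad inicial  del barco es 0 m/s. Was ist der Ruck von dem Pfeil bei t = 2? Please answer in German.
Aus der Gleichung für den Ruck j(t) = 0, setzen wir t = 2 ein und erhalten j = 0.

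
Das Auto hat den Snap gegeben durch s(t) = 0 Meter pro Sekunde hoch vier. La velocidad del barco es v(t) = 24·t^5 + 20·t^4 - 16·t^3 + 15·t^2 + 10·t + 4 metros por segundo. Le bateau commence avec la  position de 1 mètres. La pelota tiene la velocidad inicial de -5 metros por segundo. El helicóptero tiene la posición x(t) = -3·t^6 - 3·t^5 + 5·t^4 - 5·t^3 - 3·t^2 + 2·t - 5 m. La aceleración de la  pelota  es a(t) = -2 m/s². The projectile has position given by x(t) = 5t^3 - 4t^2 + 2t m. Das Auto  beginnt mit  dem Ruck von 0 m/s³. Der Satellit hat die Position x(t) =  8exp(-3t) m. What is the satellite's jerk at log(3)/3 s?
Starting from position x(t) = 8·exp(-3·t), we take 3 derivatives. Differentiating position, we get velocity: v(t) = -24·exp(-3·t). Taking d/dt of v(t), we find a(t) = 72·exp(-3·t). The derivative of acceleration gives jerk: j(t) = -216·exp(-3·t). Using j(t) = -216·exp(-3·t) and substituting t = log(3)/3, we find j = -72.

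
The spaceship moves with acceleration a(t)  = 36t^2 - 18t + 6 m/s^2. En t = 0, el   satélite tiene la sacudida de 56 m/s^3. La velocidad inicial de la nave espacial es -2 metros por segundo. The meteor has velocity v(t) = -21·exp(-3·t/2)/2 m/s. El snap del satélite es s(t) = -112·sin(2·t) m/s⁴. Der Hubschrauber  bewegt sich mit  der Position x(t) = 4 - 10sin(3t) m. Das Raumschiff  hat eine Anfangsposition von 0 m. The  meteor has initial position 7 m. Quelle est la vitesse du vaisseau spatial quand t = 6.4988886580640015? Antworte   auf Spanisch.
Partiendo de la aceleración a(t) = 36·t^2 - 18·t + 6, tomamos 1 integral. La integral de la aceleración, con v(0) = -2, da la velocidad: v(t) = 12·t^3 - 9·t^2 + 6·t - 2. Usando v(t) = 12·t^3 - 9·t^2 + 6·t - 2 y sustituyendo t = 6.4988886580640015, encontramos v = 2950.68328574697.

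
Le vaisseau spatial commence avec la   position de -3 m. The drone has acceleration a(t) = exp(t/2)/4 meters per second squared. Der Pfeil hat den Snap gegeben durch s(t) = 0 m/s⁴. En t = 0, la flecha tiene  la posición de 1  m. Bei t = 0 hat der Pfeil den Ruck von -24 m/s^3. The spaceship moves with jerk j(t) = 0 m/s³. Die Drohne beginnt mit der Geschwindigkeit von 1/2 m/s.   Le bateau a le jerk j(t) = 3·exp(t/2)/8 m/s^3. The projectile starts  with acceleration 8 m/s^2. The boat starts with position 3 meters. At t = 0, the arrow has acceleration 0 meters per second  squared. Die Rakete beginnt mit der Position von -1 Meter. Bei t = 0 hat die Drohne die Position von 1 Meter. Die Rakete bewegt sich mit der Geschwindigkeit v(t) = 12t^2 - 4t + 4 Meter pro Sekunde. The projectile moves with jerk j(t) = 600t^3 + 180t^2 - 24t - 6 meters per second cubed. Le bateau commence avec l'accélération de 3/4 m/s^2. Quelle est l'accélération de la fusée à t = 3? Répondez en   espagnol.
Debemos derivar nuestra ecuación de la velocidad v(t) = 12·t^2 - 4·t + 4 1 vez. Tomando d/dt de v(t), encontramos a(t) = 24·t - 4. Tenemos la aceleración a(t) = 24·t - 4. Sustituyendo t = 3: a(3) = 68.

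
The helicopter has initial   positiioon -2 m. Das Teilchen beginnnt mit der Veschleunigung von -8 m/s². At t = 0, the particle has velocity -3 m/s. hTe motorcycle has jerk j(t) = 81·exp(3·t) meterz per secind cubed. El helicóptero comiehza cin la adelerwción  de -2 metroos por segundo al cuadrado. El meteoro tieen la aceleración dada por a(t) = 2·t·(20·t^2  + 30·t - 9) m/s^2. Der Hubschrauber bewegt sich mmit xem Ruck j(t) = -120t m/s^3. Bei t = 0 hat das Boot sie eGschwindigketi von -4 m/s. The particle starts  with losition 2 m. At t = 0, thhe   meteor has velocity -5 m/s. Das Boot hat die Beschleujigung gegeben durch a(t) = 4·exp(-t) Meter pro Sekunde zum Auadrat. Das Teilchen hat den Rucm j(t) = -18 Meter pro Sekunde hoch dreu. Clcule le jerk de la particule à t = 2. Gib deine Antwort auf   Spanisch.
Tenemos la sacudida j(t) = -18. Sustituyendo t = 2: j(2) = -18.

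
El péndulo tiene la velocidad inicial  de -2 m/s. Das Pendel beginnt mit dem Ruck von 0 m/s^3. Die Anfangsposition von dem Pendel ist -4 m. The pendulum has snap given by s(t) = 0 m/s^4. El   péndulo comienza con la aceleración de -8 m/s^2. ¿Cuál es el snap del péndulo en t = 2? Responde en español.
Usando s(t) = 0 y sustituyendo t = 2, encontramos s = 0.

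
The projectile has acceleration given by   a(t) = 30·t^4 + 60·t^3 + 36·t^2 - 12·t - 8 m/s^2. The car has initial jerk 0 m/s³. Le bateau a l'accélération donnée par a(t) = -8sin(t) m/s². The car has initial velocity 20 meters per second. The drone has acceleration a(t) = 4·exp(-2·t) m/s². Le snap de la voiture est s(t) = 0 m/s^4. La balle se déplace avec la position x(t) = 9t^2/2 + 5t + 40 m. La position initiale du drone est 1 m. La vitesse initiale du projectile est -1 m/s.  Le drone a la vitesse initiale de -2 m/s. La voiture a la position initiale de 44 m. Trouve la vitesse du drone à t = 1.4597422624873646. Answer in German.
Wir müssen die Stammfunktion unserer Gleichung für die Beschleunigung a(t) = 4·exp(-2·t) 1-mal finden. Durch Integration von der Beschleunigung und Verwendung der Anfangsbedingung v(0) = -2, erhalten wir v(t) = -2·exp(-2·t). Mit v(t) = -2·exp(-2·t) und Einsetzen von t = 1.4597422624873646, finden wir v = -0.107922991871786.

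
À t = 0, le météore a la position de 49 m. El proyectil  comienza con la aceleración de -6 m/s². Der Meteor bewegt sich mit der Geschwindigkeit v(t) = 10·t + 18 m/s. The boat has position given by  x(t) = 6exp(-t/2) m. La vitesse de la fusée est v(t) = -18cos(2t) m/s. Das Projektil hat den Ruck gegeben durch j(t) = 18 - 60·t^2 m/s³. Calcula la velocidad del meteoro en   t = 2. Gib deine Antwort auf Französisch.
Nous avons la vitesse v(t) = 10·t + 18. En substituant t = 2: v(2) = 38.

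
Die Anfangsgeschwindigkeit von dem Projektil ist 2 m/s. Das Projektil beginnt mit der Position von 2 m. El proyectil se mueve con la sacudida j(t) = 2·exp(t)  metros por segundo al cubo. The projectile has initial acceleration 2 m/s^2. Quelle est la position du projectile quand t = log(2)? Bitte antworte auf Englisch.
To find the answer, we compute 3 antiderivatives of j(t) = 2·exp(t). Finding the antiderivative of j(t) and using a(0) = 2: a(t) = 2·exp(t). Finding the integral of a(t) and using v(0) = 2: v(t) = 2·exp(t). The integral of velocity, with x(0) = 2, gives position: x(t) = 2·exp(t). We have position x(t) = 2·exp(t). Substituting t = log(2): x(log(2)) = 4.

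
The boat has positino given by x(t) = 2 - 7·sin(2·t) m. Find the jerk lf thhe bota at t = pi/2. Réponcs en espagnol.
Debemos derivar nuestra ecuación de la posición x(t) = 2 - 7·sin(2·t) 3 veces. Tomando d/dt de x(t), encontramos v(t) = -14·cos(2·t). La derivada de la velocidad da la aceleración: a(t) = 28·sin(2·t). Tomando d/dt de a(t), encontramos j(t) = 56·cos(2·t). Usando j(t) = 56·cos(2·t) y sustituyendo t = pi/2, encontramos j = -56.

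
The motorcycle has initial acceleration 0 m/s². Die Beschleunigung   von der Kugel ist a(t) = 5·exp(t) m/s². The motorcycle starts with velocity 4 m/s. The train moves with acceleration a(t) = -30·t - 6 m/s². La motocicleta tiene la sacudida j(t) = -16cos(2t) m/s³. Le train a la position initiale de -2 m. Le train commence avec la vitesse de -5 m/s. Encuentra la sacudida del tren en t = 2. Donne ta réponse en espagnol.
Para resolver esto, necesitamos tomar 1 derivada de nuestra ecuación de la aceleración a(t) = -30·t - 6. La derivada de la aceleración da la sacudida: j(t) = -30. Usando j(t) = -30 y sustituyendo t = 2, encontramos j = -30.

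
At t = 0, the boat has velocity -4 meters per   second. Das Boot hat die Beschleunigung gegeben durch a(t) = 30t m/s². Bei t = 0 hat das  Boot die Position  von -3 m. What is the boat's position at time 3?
We must find the antiderivative of our acceleration equation a(t) = 30·t 2 times. Finding the integral of a(t) and using v(0) = -4: v(t) = 15·t^2 - 4. The antiderivative of velocity, with x(0) = -3, gives position: x(t) = 5·t^3 - 4·t - 3. Using x(t) = 5·t^3 - 4·t - 3 and substituting t = 3, we find x = 120.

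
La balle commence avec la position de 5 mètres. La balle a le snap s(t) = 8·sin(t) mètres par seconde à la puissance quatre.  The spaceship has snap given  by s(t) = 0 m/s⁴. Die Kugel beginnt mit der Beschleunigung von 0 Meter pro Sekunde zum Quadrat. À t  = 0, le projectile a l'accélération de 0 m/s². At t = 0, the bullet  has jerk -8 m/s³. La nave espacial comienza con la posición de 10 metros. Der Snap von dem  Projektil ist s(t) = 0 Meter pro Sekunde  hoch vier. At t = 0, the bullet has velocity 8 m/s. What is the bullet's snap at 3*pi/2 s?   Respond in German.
Mit s(t) = 8·sin(t) und Einsetzen von t = 3*pi/2, finden wir s = -8.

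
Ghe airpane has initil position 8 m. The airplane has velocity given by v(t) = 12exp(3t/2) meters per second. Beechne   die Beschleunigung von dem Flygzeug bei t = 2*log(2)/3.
Wir müssen unsere Gleichung für die Geschwindigkeit v(t) = 12·exp(3·t/2) 1-mal ableiten. Durch Ableiten von der Geschwindigkeit erhalten wir die Beschleunigung: a(t) = 18·exp(3·t/2). Wir haben die Beschleunigung a(t) = 18·exp(3·t/2). Durch Einsetzen von t = 2*log(2)/3: a(2*log(2)/3) = 36.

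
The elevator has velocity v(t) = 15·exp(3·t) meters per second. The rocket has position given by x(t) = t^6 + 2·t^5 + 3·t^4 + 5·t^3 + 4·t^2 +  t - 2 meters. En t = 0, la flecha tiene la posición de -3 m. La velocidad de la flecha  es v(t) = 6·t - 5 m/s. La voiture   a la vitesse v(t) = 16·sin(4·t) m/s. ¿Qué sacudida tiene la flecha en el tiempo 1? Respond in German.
Wir müssen unsere Gleichung für die Geschwindigkeit v(t) = 6·t - 5 2-mal ableiten. Die Ableitung von der Geschwindigkeit ergibt die Beschleunigung: a(t) = 6. Durch Ableiten von der Beschleunigung erhalten wir den Ruck: j(t) = 0. Mit j(t) = 0 und Einsetzen von t = 1, finden wir j = 0.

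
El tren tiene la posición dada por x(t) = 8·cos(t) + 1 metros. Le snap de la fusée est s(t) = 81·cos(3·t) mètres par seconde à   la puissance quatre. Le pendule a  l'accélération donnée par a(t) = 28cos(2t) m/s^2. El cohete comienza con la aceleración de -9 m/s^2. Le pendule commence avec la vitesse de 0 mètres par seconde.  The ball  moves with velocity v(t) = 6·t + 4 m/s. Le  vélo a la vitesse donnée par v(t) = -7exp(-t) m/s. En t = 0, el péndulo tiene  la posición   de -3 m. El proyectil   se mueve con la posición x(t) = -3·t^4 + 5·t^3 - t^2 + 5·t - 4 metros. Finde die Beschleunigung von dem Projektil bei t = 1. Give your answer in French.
Nous devons dériver notre équation de la position x(t) = -3·t^4 + 5·t^3 - t^2 + 5·t - 4 2 fois. En dérivant la position, nous obtenons la vitesse: v(t) = -12·t^3 + 15·t^2 - 2·t + 5. En prenant d/dt de v(t), nous trouvons a(t) = -36·t^2 + 30·t - 2. Nous avons l'accélération a(t) = -36·t^2 + 30·t - 2. En substituant t = 1: a(1) = -8.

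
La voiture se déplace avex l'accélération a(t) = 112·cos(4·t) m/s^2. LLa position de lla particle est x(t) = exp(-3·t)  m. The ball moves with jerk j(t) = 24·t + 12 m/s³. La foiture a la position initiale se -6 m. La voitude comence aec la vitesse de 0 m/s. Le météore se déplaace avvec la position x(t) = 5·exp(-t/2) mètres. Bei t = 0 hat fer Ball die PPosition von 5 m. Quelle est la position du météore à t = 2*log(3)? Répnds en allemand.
Wir haben die Position x(t) = 5·exp(-t/2). Durch Einsetzen von t = 2*log(3): x(2*log(3)) = 5/3.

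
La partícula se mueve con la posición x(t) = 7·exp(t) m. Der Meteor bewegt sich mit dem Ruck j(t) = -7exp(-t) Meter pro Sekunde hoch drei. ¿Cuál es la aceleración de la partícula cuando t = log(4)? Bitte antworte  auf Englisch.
Starting from position x(t) = 7·exp(t), we take 2 derivatives. Taking d/dt of x(t), we find v(t) = 7·exp(t). Taking d/dt of v(t), we find a(t) = 7·exp(t). Using a(t) = 7·exp(t) and substituting t = log(4), we find a = 28.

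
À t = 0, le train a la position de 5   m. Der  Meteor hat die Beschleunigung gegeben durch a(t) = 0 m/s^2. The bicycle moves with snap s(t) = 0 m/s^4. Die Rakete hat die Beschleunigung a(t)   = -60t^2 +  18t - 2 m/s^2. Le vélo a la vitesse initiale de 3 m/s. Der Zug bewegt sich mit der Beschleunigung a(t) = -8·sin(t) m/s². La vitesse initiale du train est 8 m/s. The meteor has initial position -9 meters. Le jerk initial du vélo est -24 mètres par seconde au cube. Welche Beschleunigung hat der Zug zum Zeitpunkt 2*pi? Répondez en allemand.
Mit a(t) = -8·sin(t) und Einsetzen von t = 2*pi, finden wir a = 0.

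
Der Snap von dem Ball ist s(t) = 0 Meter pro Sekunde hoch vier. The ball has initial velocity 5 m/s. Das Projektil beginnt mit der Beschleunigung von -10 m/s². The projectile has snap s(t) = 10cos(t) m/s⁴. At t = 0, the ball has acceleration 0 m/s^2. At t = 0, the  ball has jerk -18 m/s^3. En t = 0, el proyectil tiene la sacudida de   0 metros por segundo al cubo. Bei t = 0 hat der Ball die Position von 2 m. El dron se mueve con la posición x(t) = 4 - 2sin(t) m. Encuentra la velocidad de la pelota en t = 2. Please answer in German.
Um dies zu lösen, müssen wir 3 Stammfunktionen unserer Gleichung für den Snap s(t) = 0 finden. Mit ∫s(t)dt und Anwendung von j(0) = -18, finden wir j(t) = -18. Mit ∫j(t)dt und Anwendung von a(0) = 0, finden wir a(t) = -18·t. Die Stammfunktion von der Beschleunigung, mit v(0) = 5, ergibt die Geschwindigkeit: v(t) = 5 - 9·t^2. Wir haben die Geschwindigkeit v(t) = 5 - 9·t^2. Durch Einsetzen von t = 2: v(2) = -31.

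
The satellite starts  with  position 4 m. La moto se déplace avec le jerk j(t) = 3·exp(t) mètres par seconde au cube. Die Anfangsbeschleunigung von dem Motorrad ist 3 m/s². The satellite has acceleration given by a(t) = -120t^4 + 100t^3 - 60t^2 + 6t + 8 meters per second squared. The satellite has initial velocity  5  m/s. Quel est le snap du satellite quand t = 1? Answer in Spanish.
Debemos derivar nuestra ecuación de la aceleración a(t) = -120·t^4 + 100·t^3 - 60·t^2 + 6·t + 8 2 veces. Tomando d/dt de a(t), encontramos j(t) = -480·t^3 + 300·t^2 - 120·t + 6. La derivada de la sacudida da el snap: s(t) = -1440·t^2 + 600·t - 120. Tenemos el snap s(t) = -1440·t^2 + 600·t - 120. Sustituyendo t = 1: s(1) = -960.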